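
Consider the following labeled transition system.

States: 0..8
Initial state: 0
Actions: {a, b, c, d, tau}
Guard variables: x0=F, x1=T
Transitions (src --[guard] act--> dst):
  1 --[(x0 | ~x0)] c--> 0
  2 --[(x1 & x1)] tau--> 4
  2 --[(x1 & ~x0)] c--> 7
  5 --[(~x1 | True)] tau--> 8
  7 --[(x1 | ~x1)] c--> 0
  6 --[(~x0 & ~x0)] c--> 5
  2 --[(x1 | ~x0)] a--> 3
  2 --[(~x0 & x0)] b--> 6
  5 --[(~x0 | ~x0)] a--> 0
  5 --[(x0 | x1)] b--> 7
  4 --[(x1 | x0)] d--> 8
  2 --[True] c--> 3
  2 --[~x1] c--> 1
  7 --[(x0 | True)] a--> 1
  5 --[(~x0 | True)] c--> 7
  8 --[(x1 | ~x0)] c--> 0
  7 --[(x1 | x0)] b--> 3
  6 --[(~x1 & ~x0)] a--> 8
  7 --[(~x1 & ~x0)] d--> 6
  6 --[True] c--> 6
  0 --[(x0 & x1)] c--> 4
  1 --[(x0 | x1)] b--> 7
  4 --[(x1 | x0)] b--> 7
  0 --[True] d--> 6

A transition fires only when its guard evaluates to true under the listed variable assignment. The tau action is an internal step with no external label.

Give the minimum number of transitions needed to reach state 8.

Answer: 3

Working:
Breadth-first toward 8:
  depth 0: {0}
  depth 1: {6}
  depth 2: {5}
  depth 3: {7,8}
8 enters at depth 3; path d·c·tau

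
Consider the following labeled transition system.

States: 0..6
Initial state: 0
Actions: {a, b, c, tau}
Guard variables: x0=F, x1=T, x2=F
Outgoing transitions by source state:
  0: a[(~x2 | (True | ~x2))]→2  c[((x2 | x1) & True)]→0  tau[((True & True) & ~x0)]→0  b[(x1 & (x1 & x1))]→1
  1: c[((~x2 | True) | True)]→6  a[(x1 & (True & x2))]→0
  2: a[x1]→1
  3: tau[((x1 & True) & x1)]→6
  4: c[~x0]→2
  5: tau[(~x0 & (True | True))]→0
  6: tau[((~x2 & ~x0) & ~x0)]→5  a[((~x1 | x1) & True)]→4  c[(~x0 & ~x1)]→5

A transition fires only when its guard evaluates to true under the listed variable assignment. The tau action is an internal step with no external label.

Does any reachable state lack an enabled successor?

Answer: DEADLOCK-FREE

Analysis:
Reachable = {0,1,2,4,5,6}
  0: a→2  b→1  c→0  tau→0  [deg 4]
  1: c→6  [deg 1]
  2: a→1  [deg 1]
  4: c→2  [deg 1]
  5: tau→0  [deg 1]
  6: a→4  tau→5  [deg 2]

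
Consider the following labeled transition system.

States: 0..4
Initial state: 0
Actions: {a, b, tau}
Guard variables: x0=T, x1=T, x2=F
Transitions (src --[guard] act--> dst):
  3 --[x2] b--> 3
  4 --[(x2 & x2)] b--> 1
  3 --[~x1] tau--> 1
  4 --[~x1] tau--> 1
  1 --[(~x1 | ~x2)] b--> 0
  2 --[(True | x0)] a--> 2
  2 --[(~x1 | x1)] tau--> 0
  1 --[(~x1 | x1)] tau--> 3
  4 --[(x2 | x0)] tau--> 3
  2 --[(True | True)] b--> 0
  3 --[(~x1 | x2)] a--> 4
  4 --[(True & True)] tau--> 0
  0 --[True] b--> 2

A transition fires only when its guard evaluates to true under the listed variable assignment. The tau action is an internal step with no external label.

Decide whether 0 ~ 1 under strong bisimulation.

Answer: NOT BISIMILAR

Working:
Compute ~ classes (split until stable):
  round 0: {{0,1,2,3,4}}
  round 1: {{0},{1},{2},{3},{4}}
Fixed point at round 2; 5 class(es).
[0]={0}  [1]={1}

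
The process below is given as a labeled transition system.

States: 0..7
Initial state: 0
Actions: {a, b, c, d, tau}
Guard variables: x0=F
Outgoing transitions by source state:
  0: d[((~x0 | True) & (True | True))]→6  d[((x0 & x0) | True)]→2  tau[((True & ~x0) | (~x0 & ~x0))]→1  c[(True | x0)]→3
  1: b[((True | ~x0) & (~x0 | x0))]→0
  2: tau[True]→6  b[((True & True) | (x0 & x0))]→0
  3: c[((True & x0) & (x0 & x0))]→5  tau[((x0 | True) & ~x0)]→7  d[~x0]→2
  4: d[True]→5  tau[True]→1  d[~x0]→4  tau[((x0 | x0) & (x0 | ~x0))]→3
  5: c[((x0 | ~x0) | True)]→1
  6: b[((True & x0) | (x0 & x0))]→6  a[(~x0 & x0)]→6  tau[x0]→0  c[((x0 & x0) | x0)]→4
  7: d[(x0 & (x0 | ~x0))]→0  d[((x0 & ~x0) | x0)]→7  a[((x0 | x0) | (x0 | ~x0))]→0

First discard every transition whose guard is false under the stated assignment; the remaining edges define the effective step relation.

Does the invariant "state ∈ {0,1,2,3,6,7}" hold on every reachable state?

Answer: INVARIANT HOLDS

Trace:
Inv-set: {0,1,2,3,6,7}
R = {0,1,2,3,6,7}
  0: ok
  1: ok
  2: ok
  3: ok
  6: ok
  7: ok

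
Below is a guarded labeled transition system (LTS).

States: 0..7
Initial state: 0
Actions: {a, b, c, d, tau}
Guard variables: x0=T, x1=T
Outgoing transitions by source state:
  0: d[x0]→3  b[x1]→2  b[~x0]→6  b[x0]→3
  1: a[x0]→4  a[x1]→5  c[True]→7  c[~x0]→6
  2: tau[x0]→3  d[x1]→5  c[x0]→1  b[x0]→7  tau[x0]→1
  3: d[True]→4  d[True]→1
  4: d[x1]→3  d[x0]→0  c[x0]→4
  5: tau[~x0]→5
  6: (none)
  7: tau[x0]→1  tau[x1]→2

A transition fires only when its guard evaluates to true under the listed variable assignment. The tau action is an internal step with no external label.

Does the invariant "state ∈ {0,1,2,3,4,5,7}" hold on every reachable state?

Answer: INVARIANT HOLDS

Analysis:
Safe = {0,1,2,3,4,5,7}
R = {0,1,2,3,4,5,7}
  0: ✓
  1: ✓
  2: ✓
  3: ✓
  4: ✓
  5: ✓
  7: ✓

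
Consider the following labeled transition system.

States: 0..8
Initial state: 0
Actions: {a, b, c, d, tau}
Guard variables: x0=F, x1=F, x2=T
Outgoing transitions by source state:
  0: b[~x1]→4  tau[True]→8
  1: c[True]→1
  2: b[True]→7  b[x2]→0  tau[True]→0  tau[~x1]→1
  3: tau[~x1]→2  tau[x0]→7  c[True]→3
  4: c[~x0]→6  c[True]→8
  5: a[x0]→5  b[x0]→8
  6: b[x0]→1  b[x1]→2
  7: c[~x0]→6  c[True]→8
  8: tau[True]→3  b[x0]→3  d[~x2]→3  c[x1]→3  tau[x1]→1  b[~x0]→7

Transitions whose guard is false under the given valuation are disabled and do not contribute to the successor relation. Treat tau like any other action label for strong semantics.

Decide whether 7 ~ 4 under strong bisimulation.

Bisimulation quotient by refinement:
  P[0] = {{0,1,2,3,4,5,6,7,8}}
  P[1] = {{0,2,8},{1,4,7},{3},{5,6}}
  P[2] = {{0},{1},{2},{3},{4,7},{5,6},{8}}
stable after 3 split(s): 7 block(s)
class of 7: {4,7}; class of 4: {4,7}

Answer: BISIMILAR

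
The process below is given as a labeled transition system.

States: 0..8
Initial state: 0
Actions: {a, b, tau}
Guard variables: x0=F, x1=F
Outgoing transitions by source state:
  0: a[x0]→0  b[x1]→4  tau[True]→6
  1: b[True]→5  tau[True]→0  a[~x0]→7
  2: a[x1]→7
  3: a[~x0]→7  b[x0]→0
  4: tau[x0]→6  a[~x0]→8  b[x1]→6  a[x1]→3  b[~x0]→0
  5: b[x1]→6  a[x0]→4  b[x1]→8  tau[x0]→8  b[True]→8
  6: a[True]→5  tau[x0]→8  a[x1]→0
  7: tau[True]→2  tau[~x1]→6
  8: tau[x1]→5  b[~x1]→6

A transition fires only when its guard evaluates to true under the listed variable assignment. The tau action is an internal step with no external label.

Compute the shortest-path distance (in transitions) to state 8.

BFS to 8:
  Layer 0: {0}
  Layer 1: {6}
  Layer 2: {5}
  Layer 3: {8}
8 enters at depth 3; path tau·a·b

Answer: 3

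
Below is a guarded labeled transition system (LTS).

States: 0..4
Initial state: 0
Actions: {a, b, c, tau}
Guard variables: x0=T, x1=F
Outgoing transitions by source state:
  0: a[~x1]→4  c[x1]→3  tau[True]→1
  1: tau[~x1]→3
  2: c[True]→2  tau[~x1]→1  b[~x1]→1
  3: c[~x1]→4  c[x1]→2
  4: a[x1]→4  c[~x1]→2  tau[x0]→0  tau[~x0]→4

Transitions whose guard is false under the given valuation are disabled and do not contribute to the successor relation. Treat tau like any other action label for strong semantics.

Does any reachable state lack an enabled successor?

Answer: DEADLOCK-FREE

Working:
Reachable = {0,1,2,3,4}
  0: a→4  tau→1  [2 out]
  1: tau→3  [1 out]
  2: b→1  c→2  tau→1  [3 out]
  3: c→4  [1 out]
  4: c→2  tau→0  [2 out]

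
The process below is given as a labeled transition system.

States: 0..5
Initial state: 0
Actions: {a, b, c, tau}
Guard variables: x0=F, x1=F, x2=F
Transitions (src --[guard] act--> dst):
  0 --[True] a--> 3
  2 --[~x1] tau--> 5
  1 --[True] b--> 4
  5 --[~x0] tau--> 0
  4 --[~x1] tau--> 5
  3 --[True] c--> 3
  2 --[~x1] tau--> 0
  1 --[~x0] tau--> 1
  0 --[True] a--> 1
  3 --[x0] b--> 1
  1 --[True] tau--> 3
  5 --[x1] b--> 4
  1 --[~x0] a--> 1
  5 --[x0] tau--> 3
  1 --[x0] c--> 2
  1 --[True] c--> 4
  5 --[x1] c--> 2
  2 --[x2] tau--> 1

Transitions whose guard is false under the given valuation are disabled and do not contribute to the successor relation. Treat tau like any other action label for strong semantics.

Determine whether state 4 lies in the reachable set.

After dropping false guards: 12 live edges.
Layer 0: {0}
Layer 1: {1,3}  now seen {0,1,3}
Layer 2: {4}  now seen {0,1,3,4}
Layer 3: {5}  now seen {0,1,3,4,5}
R = {0,1,3,4,5}
Path to 4: a·b

Answer: REACHABLE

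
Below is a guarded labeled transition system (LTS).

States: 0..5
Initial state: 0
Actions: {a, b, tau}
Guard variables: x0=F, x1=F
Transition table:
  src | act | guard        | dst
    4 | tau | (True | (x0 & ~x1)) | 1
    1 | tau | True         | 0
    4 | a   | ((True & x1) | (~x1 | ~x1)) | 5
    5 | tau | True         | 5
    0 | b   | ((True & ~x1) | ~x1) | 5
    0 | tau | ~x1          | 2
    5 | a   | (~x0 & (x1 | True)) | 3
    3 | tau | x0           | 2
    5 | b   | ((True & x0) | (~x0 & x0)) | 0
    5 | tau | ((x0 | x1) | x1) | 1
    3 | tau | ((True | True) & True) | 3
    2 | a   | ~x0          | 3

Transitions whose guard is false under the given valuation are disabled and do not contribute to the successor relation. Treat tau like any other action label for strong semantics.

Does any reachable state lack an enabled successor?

Reachable = {0,2,3,5}
  0: b→5  tau→2  [deg 2]
  2: a→3  [deg 1]
  3: tau→3  [deg 1]
  5: a→3  tau→5  [deg 2]

Answer: DEADLOCK-FREE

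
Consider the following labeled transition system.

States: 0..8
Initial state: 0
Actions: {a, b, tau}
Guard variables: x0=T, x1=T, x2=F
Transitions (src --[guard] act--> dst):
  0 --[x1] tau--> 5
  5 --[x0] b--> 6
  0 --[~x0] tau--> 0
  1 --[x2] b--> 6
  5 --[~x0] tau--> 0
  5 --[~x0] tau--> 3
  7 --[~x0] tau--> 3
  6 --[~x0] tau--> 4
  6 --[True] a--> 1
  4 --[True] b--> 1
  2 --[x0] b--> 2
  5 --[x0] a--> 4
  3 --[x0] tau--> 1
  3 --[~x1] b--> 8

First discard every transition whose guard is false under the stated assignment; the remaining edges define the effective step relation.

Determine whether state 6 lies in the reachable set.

Guard filter leaves 7 enabled edge(s).
depth 0: {0}
depth 1: {5}  now seen {0,5}
depth 2: {4,6}  now seen {0,4,5,6}
depth 3: {1}  now seen {0,1,4,5,6}
Reach set: {0,1,4,5,6}
witness 6: tau·b

Answer: REACHABLE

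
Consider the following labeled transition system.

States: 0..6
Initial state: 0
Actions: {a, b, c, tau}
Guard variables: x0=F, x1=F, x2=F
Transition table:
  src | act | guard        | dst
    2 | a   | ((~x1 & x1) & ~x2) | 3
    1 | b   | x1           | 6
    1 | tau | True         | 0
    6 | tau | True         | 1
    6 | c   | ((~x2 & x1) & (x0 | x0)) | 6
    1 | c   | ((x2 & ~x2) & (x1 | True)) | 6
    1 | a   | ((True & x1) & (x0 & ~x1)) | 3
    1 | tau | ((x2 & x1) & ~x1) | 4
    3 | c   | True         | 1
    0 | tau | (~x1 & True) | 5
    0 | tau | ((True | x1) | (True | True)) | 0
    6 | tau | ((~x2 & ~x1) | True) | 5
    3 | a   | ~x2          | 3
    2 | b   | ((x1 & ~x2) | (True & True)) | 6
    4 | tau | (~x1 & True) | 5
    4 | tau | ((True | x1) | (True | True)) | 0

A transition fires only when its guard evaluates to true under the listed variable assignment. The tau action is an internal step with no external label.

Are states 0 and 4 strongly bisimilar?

Answer: BISIMILAR

Analysis:
Bisimulation quotient by refinement:
  P[0] = {{0,1,2,3,4,5,6}}
  P[1] = {{0,1,4,6},{2},{3},{5}}
  P[2] = {{0,4,6},{1},{2},{3},{5}}
  P[3] = {{0,4},{1},{2},{3},{5},{6}}
6 equivalence class(es) (converged in 4)
0∈{0,4}, 4∈{0,4}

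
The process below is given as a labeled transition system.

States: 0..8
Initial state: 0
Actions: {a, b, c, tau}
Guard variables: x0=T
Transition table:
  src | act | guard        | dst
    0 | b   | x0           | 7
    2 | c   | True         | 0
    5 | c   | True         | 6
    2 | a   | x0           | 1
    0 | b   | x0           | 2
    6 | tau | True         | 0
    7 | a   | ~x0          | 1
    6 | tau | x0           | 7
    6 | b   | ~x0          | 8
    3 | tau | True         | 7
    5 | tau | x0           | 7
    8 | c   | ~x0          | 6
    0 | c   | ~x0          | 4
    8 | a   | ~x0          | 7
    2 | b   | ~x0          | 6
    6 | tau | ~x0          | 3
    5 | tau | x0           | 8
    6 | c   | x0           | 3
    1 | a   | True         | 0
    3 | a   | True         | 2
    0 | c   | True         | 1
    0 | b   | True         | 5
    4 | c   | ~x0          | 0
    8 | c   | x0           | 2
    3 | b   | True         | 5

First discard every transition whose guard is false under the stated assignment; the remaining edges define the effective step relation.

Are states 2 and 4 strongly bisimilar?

Refine partition for ~:
  P[0] = {{0,1,2,3,4,5,6,7,8}}
  P[1] = {{0},{1},{2},{3},{4,7},{5,6},{8}}
  P[2] = {{0},{1},{2},{3},{4,7},{5},{6},{8}}
Fixed point at round 3; 8 class(es).
[2]={2}  [4]={4,7}

Answer: NOT BISIMILAR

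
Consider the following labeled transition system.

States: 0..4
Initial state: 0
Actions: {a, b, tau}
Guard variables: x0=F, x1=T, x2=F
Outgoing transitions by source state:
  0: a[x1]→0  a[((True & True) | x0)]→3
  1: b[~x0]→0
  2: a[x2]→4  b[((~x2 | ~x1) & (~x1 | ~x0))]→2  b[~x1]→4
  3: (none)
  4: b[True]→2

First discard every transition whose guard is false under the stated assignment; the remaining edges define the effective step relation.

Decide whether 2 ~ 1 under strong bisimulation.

Answer: NOT BISIMILAR

Analysis:
Bisimulation quotient by refinement:
  π0 = {{0,1,2,3,4}}
  π1 = {{0},{1,2,4},{3}}
  π2 = {{0},{1},{2,4},{3}}
4 equivalence class(es) (converged in 3)
class of 2: {2,4}; class of 1: {1}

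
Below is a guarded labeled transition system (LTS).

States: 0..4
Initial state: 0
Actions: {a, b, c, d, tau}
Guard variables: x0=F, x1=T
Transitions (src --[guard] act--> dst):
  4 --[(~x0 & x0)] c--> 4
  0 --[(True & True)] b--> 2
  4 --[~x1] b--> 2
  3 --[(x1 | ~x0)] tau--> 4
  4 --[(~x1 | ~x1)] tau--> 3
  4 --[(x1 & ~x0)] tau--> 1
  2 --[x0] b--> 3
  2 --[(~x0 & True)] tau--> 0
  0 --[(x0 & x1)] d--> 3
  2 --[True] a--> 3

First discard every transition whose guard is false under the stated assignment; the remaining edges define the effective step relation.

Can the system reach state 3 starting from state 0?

Answer: REACHABLE

Trace:
5 transition(s) survive guard evaluation.
L0 = {0}
L1 = {2}  cumulative {0,2}
L2 = {3}  cumulative {0,2,3}
L3 = {4}  cumulative {0,2,3,4}
L4 = {1}  cumulative {0,1,2,3,4}
Reachable = {0,1,2,3,4}
witness 3: b·a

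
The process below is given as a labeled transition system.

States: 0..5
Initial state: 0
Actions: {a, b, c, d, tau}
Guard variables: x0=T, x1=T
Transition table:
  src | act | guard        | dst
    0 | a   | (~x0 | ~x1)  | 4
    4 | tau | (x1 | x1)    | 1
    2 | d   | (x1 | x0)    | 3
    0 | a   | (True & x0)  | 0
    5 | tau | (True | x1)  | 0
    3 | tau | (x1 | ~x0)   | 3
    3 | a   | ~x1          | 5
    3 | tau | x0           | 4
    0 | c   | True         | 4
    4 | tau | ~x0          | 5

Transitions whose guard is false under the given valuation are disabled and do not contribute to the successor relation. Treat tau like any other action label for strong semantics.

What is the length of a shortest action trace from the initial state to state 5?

Answer: UNREACHABLE

Analysis:
Breadth-first toward 5:
  depth 0: {0}
  depth 1: {4}
  depth 2: {1}
5 never appears.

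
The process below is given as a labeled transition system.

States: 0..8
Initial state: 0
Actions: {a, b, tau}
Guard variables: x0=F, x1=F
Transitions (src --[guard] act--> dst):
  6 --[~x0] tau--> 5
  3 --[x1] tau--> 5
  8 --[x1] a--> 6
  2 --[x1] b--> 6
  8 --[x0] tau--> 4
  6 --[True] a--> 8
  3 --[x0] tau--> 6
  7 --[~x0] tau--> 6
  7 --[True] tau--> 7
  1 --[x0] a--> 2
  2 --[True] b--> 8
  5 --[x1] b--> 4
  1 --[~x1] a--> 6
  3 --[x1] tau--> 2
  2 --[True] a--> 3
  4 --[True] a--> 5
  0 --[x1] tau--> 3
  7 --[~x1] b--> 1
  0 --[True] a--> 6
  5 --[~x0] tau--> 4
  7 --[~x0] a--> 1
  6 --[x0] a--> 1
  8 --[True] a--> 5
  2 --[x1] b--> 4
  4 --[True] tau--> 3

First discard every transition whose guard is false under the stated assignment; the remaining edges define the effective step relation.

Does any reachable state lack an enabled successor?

Reach set: {0,3,4,5,6,8}
  0: a→6  [1 out]
  3: ∅  [deadlock]
  4: a→5  tau→3  [2 out]
  5: tau→4  [1 out]
  6: a→8  tau→5  [2 out]
  8: a→5  [1 out]
Path to 3: a·tau·tau·tau

Answer: DEADLOCK at state 3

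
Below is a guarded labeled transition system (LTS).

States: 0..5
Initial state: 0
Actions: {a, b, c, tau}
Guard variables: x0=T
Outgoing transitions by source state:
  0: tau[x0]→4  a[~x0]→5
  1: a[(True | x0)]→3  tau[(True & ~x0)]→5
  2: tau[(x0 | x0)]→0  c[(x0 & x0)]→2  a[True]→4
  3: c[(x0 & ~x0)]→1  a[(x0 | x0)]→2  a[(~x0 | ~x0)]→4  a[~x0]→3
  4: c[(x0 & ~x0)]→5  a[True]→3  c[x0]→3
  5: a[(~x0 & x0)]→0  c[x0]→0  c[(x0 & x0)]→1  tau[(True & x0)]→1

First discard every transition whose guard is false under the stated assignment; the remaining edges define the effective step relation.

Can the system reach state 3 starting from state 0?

Answer: REACHABLE

Analysis:
Guard filter leaves 11 enabled edge(s).
depth 0: {0}
depth 1: {4}  total {0,4}
depth 2: {3}  total {0,3,4}
depth 3: {2}  total {0,2,3,4}
Reachable = {0,2,3,4}
Path to 3: tau·a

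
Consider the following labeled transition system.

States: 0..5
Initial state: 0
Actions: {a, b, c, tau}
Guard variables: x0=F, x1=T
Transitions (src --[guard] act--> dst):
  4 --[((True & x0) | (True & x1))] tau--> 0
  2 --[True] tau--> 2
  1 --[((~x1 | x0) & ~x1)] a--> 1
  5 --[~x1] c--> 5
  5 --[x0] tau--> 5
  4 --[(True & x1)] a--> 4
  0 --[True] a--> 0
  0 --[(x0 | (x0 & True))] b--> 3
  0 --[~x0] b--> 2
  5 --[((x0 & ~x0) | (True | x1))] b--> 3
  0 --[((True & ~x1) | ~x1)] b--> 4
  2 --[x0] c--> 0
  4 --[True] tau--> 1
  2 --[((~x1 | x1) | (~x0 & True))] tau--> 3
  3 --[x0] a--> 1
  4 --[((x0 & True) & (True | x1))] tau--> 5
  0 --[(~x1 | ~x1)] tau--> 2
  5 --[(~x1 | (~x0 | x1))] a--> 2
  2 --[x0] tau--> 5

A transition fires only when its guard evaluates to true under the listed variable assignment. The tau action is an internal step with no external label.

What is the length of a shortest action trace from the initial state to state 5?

Answer: UNREACHABLE

Analysis:
Breadth-first toward 5:
  L0 = {0}
  L1 = {2}
  L2 = {3}
5 never appears.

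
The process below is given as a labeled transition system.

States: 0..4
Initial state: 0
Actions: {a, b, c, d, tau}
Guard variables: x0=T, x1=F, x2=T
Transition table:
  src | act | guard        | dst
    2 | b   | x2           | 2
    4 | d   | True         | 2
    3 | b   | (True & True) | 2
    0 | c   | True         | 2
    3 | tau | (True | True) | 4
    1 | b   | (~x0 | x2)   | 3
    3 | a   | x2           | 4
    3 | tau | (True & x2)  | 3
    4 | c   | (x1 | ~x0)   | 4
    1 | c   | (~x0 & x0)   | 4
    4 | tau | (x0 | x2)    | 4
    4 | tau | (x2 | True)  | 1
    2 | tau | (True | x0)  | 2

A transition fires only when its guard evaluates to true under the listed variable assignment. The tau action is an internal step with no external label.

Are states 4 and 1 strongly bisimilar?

Compute ~ classes (split until stable):
  P[0] = {{0,1,2,3,4}}
  P[1] = {{0},{1},{2},{3},{4}}
Fixed point at round 2; 5 class(es).
class of 4: {4}; class of 1: {1}

Answer: NOT BISIMILAR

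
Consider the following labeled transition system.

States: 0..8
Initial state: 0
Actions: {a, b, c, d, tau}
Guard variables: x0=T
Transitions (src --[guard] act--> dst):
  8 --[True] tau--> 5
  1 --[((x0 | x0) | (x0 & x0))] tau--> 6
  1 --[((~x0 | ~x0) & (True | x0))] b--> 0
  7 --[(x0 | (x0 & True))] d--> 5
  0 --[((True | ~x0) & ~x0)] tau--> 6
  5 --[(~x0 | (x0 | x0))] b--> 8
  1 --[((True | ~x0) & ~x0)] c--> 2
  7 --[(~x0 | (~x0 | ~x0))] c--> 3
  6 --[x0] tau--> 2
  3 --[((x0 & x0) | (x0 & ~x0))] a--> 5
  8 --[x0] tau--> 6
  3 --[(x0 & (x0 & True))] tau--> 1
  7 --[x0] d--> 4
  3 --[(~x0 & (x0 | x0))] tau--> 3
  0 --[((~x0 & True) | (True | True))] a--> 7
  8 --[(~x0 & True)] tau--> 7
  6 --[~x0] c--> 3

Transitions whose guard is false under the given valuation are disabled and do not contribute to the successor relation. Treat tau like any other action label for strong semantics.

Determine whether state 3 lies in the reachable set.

Answer: UNREACHABLE

Working:
10 transition(s) survive guard evaluation.
depth 0: {0}
depth 1: {7}  total {0,7}
depth 2: {4,5}  total {0,4,5,7}
depth 3: {8}  total {0,4,5,7,8}
depth 4: {6}  total {0,4,5,6,7,8}
depth 5: {2}  total {0,2,4,5,6,7,8}
Reachable = {0,2,4,5,6,7,8}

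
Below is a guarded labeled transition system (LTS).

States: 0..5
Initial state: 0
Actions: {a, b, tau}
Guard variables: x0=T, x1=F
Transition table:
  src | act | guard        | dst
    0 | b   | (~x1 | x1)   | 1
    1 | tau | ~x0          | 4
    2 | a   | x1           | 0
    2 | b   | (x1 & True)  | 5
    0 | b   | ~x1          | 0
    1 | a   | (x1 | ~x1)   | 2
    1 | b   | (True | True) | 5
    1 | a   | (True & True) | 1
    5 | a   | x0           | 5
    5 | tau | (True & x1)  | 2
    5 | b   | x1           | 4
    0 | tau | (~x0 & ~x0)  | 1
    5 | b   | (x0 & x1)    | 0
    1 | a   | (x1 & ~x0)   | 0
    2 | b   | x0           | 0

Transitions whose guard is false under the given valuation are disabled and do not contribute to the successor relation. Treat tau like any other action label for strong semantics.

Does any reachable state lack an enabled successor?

Answer: DEADLOCK-FREE

Analysis:
R = {0,1,2,5}
  0: b→0  b→1  [2 out]
  1: a→1  a→2  b→5  [3 out]
  2: b→0  [1 out]
  5: a→5  [1 out]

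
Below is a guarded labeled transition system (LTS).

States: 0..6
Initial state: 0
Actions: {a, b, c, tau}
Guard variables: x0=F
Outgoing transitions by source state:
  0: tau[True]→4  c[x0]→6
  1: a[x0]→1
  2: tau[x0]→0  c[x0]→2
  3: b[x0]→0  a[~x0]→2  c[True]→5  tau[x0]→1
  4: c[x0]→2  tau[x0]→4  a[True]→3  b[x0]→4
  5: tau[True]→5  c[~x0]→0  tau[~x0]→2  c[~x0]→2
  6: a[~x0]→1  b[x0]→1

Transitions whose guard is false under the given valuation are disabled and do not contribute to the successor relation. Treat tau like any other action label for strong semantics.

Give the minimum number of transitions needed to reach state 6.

BFS to 6:
  Layer 0: {0}
  Layer 1: {4}
  Layer 2: {3}
  Layer 3: {2,5}
6 never appears.

Answer: UNREACHABLE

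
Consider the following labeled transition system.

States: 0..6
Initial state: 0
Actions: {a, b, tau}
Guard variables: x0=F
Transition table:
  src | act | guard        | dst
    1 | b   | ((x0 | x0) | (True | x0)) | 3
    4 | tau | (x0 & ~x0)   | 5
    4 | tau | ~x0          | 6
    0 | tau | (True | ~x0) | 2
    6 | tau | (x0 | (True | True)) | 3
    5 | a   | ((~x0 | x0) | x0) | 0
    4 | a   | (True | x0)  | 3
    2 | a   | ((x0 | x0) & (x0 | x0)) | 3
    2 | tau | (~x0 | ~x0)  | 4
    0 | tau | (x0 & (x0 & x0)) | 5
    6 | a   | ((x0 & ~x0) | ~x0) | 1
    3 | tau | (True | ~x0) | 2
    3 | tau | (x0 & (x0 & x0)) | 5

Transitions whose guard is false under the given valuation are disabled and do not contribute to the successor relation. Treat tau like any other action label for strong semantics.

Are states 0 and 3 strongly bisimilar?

Answer: BISIMILAR

Trace:
Refine partition for ~:
  round 0: {{0,1,2,3,4,5,6}}
  round 1: {{0,2,3},{1},{4,6},{5}}
  round 2: {{0,3},{1},{2},{4},{5},{6}}
Fixed point at round 3; 6 class(es).
class of 0: {0,3}; class of 3: {0,3}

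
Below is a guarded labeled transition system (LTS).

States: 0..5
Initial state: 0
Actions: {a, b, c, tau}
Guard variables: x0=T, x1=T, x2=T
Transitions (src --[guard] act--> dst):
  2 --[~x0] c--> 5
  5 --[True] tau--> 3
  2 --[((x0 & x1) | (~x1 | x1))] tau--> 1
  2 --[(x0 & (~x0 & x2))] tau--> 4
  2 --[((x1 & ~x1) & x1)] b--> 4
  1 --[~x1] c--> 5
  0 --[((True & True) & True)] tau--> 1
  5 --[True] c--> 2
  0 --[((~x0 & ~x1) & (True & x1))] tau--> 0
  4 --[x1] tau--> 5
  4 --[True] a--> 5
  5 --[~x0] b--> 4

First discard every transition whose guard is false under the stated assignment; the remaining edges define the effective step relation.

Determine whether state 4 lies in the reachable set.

Answer: UNREACHABLE

Trace:
After dropping false guards: 6 live edges.
Layer 0: {0}
Layer 1: {1}  cumulative {0,1}
Reachable = {0,1}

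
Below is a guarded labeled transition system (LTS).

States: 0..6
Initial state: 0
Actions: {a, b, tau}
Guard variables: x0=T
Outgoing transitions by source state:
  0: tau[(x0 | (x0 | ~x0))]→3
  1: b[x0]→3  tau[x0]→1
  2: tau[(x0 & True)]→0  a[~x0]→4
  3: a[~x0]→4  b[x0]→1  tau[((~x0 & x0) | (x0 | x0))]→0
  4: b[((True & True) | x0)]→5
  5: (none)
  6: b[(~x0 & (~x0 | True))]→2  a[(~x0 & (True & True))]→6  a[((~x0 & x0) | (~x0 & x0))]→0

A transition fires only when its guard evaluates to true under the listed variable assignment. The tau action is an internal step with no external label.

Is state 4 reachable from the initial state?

Answer: UNREACHABLE

Analysis:
Guard filter leaves 7 enabled edge(s).
L0 = {0}
L1 = {3}  total {0,3}
L2 = {1}  total {0,1,3}
Reachable = {0,1,3}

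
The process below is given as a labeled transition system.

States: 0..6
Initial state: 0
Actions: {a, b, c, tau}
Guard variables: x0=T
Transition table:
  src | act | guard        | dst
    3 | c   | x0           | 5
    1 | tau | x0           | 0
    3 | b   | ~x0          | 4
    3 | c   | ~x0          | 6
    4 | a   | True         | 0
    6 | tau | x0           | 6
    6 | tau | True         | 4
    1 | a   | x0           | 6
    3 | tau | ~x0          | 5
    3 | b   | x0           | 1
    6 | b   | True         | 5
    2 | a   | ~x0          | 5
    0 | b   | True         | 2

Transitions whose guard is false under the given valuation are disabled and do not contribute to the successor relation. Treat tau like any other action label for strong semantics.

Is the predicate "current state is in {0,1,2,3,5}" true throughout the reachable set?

Inv-set: {0,1,2,3,5}
R = {0,2}
  0: ✓
  2: ✓

Answer: INVARIANT HOLDS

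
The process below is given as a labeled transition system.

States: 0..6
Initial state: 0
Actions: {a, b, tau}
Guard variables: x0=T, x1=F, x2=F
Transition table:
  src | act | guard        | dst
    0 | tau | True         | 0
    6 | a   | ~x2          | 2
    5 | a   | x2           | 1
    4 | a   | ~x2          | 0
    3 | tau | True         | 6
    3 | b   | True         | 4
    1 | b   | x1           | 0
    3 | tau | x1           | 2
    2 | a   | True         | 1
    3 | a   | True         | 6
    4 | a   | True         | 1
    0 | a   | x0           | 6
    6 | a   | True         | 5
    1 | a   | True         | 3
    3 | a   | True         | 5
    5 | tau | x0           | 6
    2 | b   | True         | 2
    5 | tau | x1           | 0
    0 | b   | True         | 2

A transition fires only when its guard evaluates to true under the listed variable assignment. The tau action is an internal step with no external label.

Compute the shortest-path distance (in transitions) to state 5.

Answer: 2

Working:
Breadth-first toward 5:
  L0 = {0}
  L1 = {2,6}
  L2 = {1,5}
first hit 5 at d=2 via a·a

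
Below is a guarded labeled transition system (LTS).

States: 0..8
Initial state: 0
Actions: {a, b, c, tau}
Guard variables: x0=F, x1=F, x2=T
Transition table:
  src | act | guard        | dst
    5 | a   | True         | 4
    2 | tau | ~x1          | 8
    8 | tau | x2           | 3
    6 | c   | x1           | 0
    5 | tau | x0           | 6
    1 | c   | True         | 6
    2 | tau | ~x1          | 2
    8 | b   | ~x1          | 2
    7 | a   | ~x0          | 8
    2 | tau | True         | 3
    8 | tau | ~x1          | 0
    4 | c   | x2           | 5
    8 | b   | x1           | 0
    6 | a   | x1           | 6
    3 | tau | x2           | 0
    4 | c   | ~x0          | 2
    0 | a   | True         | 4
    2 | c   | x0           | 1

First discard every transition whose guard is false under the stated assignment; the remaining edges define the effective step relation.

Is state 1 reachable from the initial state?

Guard filter leaves 13 enabled edge(s).
L0 = {0}
L1 = {4}  total {0,4}
L2 = {2,5}  total {0,2,4,5}
L3 = {3,8}  total {0,2,3,4,5,8}
Reach set: {0,2,3,4,5,8}

Answer: UNREACHABLE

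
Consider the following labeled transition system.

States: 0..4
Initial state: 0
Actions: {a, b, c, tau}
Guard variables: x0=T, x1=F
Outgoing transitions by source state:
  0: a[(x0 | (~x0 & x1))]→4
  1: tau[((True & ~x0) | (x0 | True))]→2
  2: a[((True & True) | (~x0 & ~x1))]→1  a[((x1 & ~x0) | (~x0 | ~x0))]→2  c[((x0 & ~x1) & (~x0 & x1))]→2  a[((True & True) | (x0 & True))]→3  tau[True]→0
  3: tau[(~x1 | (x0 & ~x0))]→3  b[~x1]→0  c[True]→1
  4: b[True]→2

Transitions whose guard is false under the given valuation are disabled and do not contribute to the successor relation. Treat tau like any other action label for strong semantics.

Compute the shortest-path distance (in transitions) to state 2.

Answer: 2

Working:
BFS to 2:
  L0 = {0}
  L1 = {4}
  L2 = {2}
depth(2)=2, e.g. a·b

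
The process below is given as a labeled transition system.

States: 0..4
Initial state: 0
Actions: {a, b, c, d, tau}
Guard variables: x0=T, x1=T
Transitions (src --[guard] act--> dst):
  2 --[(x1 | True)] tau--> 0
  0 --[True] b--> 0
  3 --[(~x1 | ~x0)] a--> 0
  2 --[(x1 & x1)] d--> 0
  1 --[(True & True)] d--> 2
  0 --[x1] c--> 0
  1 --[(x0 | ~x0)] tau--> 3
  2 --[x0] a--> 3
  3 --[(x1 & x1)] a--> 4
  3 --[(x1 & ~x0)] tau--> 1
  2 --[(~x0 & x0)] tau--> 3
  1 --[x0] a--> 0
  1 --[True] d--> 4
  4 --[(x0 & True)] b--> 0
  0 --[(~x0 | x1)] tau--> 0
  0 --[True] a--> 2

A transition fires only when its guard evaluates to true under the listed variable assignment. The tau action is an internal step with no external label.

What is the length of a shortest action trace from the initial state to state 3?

Layered search for 3:
  depth 0: {0}
  depth 1: {2}
  depth 2: {3}
first hit 3 at d=2 via a·a

Answer: 2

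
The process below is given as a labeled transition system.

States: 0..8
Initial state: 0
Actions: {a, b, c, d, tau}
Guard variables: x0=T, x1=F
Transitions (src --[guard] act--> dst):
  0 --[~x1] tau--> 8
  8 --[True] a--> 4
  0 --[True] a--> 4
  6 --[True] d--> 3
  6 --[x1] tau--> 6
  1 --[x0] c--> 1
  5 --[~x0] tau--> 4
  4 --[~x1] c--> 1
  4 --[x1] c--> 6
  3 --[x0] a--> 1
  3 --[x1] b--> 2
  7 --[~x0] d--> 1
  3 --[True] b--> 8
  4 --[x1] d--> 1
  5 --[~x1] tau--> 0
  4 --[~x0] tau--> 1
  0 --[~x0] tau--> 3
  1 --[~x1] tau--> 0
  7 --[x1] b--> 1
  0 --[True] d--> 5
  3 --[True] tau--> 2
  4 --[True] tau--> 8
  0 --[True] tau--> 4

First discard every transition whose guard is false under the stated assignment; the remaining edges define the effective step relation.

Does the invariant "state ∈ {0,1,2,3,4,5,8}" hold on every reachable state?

Inv-set: {0,1,2,3,4,5,8}
R = {0,1,4,5,8}
  0: ok
  1: ok
  4: ok
  5: ok
  8: ok

Answer: INVARIANT HOLDS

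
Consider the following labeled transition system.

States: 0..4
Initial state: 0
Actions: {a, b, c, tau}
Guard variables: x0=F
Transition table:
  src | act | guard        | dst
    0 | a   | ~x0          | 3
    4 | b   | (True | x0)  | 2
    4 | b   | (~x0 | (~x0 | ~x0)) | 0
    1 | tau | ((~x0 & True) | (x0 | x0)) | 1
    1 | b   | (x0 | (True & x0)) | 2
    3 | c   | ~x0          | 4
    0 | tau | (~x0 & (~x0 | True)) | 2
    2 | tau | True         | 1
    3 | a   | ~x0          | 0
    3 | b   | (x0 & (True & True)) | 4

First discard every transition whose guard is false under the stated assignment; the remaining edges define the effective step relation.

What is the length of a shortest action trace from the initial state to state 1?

Answer: 2

Analysis:
Layered search for 1:
  depth 0: {0}
  depth 1: {2,3}
  depth 2: {1,4}
first hit 1 at d=2 via tau·tau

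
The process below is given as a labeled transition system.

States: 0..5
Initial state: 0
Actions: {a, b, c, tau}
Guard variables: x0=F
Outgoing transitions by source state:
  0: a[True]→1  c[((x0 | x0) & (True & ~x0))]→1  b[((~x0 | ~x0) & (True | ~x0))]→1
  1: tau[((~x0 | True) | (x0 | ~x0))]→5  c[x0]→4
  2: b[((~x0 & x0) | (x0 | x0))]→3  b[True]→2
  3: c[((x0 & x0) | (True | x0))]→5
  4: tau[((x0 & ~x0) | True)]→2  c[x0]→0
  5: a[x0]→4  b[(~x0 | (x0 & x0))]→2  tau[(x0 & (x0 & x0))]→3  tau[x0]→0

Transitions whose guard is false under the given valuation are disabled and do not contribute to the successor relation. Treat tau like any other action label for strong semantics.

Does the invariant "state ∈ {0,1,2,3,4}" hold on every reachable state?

Safe = {0,1,2,3,4}
R = {0,1,2,5}
  0: ok
  1: ok
  2: ok
  5: VIOLATES
counterexample path to 5: a·tau

Answer: INVARIANT VIOLATED at state 5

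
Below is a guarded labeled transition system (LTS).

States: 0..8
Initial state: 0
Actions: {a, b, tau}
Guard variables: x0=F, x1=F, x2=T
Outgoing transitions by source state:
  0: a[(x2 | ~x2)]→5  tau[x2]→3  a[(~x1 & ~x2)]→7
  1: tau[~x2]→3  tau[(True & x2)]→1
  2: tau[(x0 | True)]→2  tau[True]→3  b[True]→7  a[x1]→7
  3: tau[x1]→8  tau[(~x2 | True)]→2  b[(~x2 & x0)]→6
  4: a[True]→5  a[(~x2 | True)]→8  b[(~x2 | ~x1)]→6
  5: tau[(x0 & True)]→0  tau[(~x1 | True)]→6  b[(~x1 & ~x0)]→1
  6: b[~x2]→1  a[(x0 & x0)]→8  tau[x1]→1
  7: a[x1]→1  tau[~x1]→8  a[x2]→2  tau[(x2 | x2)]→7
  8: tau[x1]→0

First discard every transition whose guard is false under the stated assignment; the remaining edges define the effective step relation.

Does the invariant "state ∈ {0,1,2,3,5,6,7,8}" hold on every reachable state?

Allowed set {0,1,2,3,5,6,7,8}
Reach set: {0,1,2,3,5,6,7,8}
  0: ✓
  1: ✓
  2: ✓
  3: ✓
  5: ✓
  6: ✓
  7: ✓
  8: ✓

Answer: INVARIANT HOLDS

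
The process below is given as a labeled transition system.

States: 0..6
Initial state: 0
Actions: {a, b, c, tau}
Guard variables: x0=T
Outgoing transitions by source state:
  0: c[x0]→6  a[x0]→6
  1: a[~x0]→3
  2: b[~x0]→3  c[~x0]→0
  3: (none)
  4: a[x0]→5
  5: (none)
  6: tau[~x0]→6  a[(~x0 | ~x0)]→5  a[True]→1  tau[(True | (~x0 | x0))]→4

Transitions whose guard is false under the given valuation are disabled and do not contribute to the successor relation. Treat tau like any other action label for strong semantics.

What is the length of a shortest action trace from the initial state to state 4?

Answer: 2

Analysis:
Layered search for 4:
  Layer 0: {0}
  Layer 1: {6}
  Layer 2: {1,4}
4 enters at depth 2; path a·tau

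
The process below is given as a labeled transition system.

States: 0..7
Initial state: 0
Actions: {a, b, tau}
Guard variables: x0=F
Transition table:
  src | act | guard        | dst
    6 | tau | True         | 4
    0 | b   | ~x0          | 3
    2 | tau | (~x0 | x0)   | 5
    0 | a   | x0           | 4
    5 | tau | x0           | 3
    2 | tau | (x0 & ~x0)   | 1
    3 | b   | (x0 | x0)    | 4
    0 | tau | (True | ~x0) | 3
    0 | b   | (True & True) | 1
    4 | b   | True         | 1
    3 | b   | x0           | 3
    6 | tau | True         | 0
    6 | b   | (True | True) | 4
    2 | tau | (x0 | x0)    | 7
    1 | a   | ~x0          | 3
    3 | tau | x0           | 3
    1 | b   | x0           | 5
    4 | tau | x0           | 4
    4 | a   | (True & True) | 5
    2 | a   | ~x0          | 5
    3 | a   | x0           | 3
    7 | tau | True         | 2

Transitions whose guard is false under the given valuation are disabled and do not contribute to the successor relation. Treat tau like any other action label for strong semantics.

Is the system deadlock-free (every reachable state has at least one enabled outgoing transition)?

Reachable = {0,1,3}
  0: b→1  b→3  tau→3  [deg 3]
  1: a→3  [deg 1]
  3: ∅  [deadlock]
witness 3: b

Answer: DEADLOCK at state 3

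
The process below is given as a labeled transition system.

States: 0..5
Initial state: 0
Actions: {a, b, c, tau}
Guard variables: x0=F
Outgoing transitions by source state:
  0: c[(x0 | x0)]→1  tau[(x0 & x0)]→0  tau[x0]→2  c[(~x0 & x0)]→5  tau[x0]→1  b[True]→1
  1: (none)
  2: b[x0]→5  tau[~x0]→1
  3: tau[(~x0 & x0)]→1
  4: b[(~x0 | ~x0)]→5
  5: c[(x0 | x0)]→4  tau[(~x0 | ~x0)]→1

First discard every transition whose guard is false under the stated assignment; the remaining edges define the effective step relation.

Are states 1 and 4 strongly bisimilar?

Refine partition for ~:
  P[0] = {{0,1,2,3,4,5}}
  P[1] = {{0,4},{1,3},{2,5}}
  P[2] = {{0},{1,3},{2,5},{4}}
stable after 3 split(s): 4 block(s)
class of 1: {1,3}; class of 4: {4}

Answer: NOT BISIMILAR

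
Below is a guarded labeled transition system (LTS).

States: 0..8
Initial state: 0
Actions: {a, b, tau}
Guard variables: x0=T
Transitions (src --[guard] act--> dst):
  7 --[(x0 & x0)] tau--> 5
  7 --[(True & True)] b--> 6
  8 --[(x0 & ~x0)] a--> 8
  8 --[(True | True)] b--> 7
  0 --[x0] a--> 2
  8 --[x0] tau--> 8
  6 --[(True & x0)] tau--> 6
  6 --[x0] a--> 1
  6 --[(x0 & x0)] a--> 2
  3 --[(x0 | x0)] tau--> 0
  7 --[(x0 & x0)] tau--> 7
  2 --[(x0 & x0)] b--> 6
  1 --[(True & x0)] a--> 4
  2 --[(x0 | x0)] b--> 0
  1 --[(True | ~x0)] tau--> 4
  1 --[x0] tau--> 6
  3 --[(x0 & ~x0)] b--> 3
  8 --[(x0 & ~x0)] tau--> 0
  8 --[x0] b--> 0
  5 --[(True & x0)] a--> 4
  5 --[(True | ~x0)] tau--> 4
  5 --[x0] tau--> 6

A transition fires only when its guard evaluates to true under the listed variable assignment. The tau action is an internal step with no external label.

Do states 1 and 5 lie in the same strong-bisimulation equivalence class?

Bisimulation quotient by refinement:
  round 0: {{0,1,2,3,4,5,6,7,8}}
  round 1: {{0},{1,5,6},{2},{3},{4},{7,8}}
  round 2: {{0},{1,5},{2},{3},{4},{6},{7},{8}}
Fixed point at round 3; 8 class(es).
[1]={1,5}  [5]={1,5}

Answer: BISIMILAR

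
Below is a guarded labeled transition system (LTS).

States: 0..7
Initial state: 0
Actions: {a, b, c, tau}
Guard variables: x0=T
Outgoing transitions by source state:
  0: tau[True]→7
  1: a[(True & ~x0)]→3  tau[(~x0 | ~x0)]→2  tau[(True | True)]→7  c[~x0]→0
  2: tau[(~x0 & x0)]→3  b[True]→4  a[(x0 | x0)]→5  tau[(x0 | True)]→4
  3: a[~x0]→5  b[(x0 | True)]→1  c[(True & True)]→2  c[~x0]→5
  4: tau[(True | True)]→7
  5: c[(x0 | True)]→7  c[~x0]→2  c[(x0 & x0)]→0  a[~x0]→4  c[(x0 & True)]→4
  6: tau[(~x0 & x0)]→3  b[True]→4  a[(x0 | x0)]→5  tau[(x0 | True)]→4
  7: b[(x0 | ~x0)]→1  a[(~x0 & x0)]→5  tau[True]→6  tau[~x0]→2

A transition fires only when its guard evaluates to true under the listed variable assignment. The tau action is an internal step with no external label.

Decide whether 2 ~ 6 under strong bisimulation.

Answer: BISIMILAR

Trace:
Compute ~ classes (split until stable):
  π0 = {{0,1,2,3,4,5,6,7}}
  π1 = {{0,1,4},{2,6},{3},{5},{7}}
Fixed point at round 2; 5 class(es).
2∈{2,6}, 6∈{2,6}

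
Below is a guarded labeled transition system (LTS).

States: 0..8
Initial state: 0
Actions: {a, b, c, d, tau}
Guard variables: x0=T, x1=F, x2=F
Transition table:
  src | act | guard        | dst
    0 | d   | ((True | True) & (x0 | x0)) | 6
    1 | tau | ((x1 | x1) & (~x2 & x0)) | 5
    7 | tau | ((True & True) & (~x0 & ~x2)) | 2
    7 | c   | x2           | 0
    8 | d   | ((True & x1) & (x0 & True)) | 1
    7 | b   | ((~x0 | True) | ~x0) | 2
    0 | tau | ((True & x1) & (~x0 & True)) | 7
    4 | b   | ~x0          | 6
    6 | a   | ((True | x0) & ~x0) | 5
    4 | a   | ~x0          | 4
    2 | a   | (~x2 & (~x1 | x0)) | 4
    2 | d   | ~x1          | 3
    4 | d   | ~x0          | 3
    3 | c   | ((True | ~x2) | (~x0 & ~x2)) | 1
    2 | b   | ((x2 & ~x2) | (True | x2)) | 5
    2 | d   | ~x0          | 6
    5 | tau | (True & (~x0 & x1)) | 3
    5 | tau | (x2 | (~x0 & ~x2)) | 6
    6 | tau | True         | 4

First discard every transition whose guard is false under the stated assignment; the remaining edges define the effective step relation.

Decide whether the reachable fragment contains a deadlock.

Answer: DEADLOCK at state 4

Working:
Reach set: {0,4,6}
  0: d→6  [1 exit(s)]
  4: ∅  [no exit]
  6: tau→4  [1 exit(s)]
trace reaching 4: d·tau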